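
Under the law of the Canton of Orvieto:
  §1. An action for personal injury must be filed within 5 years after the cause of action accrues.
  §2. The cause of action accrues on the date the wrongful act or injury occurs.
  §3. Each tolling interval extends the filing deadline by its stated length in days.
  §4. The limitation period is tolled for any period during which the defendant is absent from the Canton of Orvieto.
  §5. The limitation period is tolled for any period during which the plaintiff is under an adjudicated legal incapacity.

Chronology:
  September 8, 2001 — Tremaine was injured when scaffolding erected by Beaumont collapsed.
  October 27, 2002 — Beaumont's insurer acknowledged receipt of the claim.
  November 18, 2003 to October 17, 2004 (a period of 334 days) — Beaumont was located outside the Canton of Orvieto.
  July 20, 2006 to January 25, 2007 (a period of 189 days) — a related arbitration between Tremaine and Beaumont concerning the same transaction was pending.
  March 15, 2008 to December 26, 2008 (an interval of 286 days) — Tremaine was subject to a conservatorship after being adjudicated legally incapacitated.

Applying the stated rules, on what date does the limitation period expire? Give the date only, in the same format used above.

August 8, 2007

The cause of action accrued on September 8, 2001, the date of the act.
Adding the 5 years base period to September 8, 2001 gives a deadline of September 8, 2006, before any tolling.
Because the defendant's absence from the jurisdiction ran from November 18, 2003 to October 17, 2004, the deadline is extended by 334 days to August 8, 2007.
The plaintiff's legal incapacity from March 15, 2008 to December 26, 2008 began after the period had already run on August 8, 2007, so it has no tolling effect.
The pending related arbitration from July 20, 2006 to January 25, 2007 does not toll the period, because no stated rule makes a pending arbitration a tolling event.
The other events in the timeline have no effect on the limitation period under the stated rules.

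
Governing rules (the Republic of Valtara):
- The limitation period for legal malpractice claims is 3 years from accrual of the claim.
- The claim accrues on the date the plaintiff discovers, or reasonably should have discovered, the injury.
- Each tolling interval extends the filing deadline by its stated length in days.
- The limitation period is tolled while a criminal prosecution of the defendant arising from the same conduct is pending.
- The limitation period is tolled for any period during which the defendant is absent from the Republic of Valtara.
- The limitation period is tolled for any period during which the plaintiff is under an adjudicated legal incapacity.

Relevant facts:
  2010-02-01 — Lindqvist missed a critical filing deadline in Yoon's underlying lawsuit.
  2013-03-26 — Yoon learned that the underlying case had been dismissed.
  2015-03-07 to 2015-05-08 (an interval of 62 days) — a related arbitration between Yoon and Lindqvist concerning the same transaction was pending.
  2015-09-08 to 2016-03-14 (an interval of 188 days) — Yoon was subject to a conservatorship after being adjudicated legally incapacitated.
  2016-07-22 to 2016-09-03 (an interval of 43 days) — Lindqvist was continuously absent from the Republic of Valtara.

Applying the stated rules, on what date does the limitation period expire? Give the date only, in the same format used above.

2016-11-12

The claim did not accrue until Yoon discovered the injury on 2013-03-26; the 2010-02-01 act date does not start the clock under the stated rule.
3 years from 2013-03-26 is 2016-03-26.
The plaintiff's legal incapacity from 2015-09-08 to 2016-03-14 tolled the period for 188 days, extending the deadline to 2016-09-30.
The period was tolled for 43 days by the defendant's absence from the jurisdiction (2016-07-22 to 2016-09-03), pushing the deadline to 2016-11-12.
No stated provision tolls the period for a pending arbitration, so the interval from 2015-03-07 to 2015-05-08 has no effect on the deadline.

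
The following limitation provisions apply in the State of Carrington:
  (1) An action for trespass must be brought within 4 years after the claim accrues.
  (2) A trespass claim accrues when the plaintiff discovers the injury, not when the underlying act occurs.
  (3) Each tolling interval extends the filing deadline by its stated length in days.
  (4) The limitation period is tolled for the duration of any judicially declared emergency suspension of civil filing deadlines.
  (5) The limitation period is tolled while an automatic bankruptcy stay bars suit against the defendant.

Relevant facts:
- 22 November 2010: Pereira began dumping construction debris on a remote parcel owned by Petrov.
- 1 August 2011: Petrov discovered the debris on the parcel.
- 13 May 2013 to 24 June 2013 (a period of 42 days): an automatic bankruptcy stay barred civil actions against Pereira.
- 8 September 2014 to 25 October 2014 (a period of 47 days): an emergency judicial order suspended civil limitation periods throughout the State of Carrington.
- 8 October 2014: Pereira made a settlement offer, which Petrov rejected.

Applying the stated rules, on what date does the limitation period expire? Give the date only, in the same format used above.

29 October 2015

Under the discovery rule, the claim accrued on 1 August 2011, when Petrov discovered the injury — not on the 22 November 2010 date of the underlying act.
The untolled deadline — 4 years after 1 August 2011 — is 1 August 2015.
Because the automatic bankruptcy stay ran from 13 May 2013 to 24 June 2013, the deadline is extended by 42 days to 12 September 2015.
Because the emergency suspension of filing deadlines ran from 8 September 2014 to 25 October 2014, the deadline is extended by 47 days to 29 October 2015.
The other events in the timeline have no effect on the limitation period under the stated rules.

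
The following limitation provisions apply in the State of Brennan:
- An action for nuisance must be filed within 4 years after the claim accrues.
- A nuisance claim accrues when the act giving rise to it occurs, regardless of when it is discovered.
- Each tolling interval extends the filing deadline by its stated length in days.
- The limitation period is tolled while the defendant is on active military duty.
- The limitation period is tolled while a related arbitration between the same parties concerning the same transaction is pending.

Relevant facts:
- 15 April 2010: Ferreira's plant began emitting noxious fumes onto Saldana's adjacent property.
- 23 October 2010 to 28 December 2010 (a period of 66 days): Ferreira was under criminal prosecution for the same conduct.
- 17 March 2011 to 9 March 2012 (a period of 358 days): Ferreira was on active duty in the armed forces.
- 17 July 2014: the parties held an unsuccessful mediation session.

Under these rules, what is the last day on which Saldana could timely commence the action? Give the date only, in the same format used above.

8 April 2015

The claim accrued on 15 April 2010, when the wrongful act occurred.
The untolled deadline — 4 years after 15 April 2010 — is 15 April 2014.
The defendant's active military service from 17 March 2011 to 9 March 2012 tolled the period for 358 days, extending the deadline to 8 April 2015.
Although a criminal prosecution ran from 23 October 2010 to 28 December 2010, the stated rules do not make that a tolling event, so it is disregarded.
The other events in the timeline have no effect on the limitation period under the stated rules.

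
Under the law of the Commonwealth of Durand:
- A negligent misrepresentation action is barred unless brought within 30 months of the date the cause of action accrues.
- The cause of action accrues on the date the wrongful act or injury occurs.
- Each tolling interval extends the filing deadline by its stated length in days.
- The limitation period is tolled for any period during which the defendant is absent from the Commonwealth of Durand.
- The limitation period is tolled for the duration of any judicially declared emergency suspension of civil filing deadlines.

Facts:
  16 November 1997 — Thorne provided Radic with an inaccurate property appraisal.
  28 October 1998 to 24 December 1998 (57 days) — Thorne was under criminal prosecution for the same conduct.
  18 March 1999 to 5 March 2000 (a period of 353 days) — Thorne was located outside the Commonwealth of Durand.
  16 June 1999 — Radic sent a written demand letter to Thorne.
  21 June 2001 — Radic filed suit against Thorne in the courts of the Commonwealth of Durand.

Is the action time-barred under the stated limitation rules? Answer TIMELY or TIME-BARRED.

The cause of action accrued on 16 November 1997, the date of the act.
Adding the 30 months base period to 16 November 1997 gives a deadline of 16 May 2000, before any tolling.
The defendant's absence from the jurisdiction from 18 March 1999 to 5 March 2000 tolled the period for 353 days, extending the deadline to 4 May 2001.
Although a criminal prosecution ran from 28 October 1998 to 24 December 1998, the stated rules do not make that a tolling event, so it is disregarded.
None of the other events listed affects the running of the period under the stated rules.
The 21 June 2001 filing falls after the 4 May 2001 deadline; the claim is time-barred.

TIME-BARRED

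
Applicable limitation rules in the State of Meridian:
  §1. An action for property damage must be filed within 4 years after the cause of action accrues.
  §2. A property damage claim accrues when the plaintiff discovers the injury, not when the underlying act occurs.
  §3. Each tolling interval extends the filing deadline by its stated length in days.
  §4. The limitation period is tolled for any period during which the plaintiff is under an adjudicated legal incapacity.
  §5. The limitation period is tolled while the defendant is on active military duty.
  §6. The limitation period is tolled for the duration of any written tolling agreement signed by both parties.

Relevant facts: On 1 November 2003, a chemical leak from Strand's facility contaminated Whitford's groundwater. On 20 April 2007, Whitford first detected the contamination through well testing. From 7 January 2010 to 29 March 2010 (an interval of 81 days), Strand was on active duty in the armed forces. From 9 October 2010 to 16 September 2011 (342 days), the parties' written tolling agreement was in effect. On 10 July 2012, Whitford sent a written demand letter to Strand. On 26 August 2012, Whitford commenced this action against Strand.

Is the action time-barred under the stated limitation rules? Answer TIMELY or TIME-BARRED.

TIME-BARRED

Accrual is tied to discovery, so the period began on 20 April 2007 rather than on 1 November 2003 when the act occurred.
4 years from 20 April 2007 is 20 April 2011.
Because the defendant's active military service ran from 7 January 2010 to 29 March 2010, the deadline is extended by 81 days to 10 July 2011.
The period was tolled for 342 days by the written tolling agreement (9 October 2010 to 16 September 2011), pushing the deadline to 16 June 2012.
The other events in the timeline have no effect on the limitation period under the stated rules.
The 26 August 2012 filing falls after the 16 June 2012 deadline; the claim is time-barred.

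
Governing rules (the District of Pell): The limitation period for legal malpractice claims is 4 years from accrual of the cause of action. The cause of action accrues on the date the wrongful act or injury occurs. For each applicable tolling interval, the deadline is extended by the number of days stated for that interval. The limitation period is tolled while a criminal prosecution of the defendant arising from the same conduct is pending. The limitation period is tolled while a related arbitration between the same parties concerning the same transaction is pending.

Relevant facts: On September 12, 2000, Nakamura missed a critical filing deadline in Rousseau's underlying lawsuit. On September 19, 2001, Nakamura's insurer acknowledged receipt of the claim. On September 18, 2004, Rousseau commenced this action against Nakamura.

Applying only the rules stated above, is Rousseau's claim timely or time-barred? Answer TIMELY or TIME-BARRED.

TIME-BARRED

The limitation period began to run on September 12, 2000.
The untolled deadline — 4 years after September 12, 2000 — is September 12, 2004.
The other events in the timeline have no effect on the limitation period under the stated rules.
The September 18, 2004 filing falls after the September 12, 2004 deadline; the claim is time-barred.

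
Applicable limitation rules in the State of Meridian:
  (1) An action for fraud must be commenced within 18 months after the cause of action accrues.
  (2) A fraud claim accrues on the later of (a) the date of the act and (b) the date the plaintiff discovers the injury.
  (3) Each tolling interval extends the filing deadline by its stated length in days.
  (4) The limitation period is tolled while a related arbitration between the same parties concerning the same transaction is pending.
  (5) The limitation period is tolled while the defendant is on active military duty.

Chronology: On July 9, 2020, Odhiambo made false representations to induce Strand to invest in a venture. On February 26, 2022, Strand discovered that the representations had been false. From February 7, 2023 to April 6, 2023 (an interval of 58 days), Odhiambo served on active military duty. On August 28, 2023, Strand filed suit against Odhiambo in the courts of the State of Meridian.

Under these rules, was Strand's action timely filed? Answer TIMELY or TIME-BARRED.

Because discovery on February 26, 2022 post-dates the July 9, 2020 act, accrual under the later-of rule falls on February 26, 2022.
18 months from February 26, 2022 is August 26, 2023.
The defendant's active military service from February 7, 2023 to April 6, 2023 tolled the period for 58 days, extending the deadline to October 23, 2023.
The August 28, 2023 filing precedes the October 23, 2023 deadline; the claim is timely.

TIMELY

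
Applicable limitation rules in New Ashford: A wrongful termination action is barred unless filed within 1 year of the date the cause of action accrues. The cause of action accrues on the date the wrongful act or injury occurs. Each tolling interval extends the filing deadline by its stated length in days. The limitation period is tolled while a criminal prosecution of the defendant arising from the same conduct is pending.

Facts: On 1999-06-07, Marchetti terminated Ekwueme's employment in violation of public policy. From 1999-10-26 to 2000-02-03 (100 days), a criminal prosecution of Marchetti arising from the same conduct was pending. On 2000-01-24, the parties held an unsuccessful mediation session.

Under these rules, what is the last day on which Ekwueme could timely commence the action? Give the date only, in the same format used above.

2000-09-15

The cause of action accrued on 1999-06-07, the date of the act.
Adding the 1 year base period to 1999-06-07 gives a deadline of 2000-06-07, before any tolling.
The period was tolled for 100 days by the pending criminal prosecution (1999-10-26 to 2000-02-03), pushing the deadline to 2000-09-15.
The other events in the timeline have no effect on the limitation period under the stated rules.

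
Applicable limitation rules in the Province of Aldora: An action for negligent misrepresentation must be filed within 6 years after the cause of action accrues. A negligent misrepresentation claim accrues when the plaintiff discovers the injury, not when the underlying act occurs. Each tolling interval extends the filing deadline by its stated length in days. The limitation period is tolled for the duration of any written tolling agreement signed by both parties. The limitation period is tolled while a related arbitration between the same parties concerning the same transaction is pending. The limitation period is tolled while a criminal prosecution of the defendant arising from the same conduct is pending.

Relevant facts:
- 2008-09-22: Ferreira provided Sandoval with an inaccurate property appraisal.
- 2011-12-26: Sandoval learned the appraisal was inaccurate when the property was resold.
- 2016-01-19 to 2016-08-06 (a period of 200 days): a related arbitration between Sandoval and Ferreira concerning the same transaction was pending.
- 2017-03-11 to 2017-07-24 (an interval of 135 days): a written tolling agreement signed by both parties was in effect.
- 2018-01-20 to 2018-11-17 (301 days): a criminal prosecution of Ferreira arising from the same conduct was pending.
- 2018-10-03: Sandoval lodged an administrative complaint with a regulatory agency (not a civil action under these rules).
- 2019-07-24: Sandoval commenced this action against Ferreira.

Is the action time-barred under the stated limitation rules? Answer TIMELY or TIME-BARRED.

TIMELY

Under the discovery rule, the claim accrued on 2011-12-26, when Sandoval discovered the injury — not on the 2008-09-22 date of the underlying act.
6 years from 2011-12-26 is 2017-12-26.
Because the pending related arbitration ran from 2016-01-19 to 2016-08-06, the deadline is extended by 200 days to 2018-07-14.
Because the written tolling agreement ran from 2017-03-11 to 2017-07-24, the deadline is extended by 135 days to 2018-11-26.
Because the pending criminal prosecution ran from 2018-01-20 to 2018-11-17, the deadline is extended by 301 days to 2019-09-23.
None of the other events listed affects the running of the period under the stated rules.
The 2019-07-24 filing precedes the 2019-09-23 deadline; the claim is timely.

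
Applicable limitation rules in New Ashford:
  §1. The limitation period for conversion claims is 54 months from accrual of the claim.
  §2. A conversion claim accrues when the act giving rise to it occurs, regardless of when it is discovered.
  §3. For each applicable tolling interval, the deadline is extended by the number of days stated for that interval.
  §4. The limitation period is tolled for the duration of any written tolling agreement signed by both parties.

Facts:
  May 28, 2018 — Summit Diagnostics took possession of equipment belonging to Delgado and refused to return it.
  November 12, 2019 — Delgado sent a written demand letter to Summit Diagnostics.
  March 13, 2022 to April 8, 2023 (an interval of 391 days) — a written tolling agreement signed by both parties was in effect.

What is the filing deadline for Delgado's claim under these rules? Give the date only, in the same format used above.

December 24, 2023

The claim accrued on May 28, 2018, the date of the act.
54 months from May 28, 2018 is November 28, 2022.
The period was tolled for 391 days by the written tolling agreement (March 13, 2022 to April 8, 2023), pushing the deadline to December 24, 2023.
None of the other events listed affects the running of the period under the stated rules.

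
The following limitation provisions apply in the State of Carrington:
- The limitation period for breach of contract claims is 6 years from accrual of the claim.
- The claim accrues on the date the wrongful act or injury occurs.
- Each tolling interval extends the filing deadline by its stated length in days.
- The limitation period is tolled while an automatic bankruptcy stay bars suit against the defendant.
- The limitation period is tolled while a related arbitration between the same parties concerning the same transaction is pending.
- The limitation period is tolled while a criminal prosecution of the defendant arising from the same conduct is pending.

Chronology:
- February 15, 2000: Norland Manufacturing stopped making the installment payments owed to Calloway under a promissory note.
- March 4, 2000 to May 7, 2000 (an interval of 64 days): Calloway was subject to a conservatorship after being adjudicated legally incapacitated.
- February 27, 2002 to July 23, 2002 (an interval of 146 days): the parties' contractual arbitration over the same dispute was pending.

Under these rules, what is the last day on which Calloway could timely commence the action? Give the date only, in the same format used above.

July 11, 2006

The claim accrued on February 15, 2000, when the wrongful act occurred.
6 years from February 15, 2000 is February 15, 2006.
The period was tolled for 146 days by the pending related arbitration (February 27, 2002 to July 23, 2002), pushing the deadline to July 11, 2006.
Although the plaintiff's incapacity ran from March 4, 2000 to May 7, 2000, the stated rules do not make that a tolling event, so it is disregarded.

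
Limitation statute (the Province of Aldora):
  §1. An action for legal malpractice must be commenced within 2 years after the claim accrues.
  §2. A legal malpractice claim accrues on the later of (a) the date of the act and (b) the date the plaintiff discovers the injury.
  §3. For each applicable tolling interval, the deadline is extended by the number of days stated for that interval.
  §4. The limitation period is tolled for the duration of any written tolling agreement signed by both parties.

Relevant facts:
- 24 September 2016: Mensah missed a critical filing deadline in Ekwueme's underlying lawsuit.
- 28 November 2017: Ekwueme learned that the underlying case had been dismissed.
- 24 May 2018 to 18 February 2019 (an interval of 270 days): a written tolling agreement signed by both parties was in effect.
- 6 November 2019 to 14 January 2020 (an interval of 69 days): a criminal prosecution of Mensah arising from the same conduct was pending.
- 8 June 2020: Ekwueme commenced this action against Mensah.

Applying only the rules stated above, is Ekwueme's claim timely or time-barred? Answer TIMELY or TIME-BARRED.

TIMELY

The claim accrued on 28 November 2017 — the later of the 24 September 2016 act and the 28 November 2017 discovery.
Adding the 2 years base period to 28 November 2017 gives a deadline of 28 November 2019, before any tolling.
The written tolling agreement from 24 May 2018 to 18 February 2019 tolled the period for 270 days, extending the deadline to 24 August 2020.
The pending criminal prosecution from 6 November 2019 to 14 January 2020 does not toll the period, because no stated rule makes a criminal prosecution a tolling event.
Filing on 8 June 2020 beat the 24 August 2020 deadline — the action is timely.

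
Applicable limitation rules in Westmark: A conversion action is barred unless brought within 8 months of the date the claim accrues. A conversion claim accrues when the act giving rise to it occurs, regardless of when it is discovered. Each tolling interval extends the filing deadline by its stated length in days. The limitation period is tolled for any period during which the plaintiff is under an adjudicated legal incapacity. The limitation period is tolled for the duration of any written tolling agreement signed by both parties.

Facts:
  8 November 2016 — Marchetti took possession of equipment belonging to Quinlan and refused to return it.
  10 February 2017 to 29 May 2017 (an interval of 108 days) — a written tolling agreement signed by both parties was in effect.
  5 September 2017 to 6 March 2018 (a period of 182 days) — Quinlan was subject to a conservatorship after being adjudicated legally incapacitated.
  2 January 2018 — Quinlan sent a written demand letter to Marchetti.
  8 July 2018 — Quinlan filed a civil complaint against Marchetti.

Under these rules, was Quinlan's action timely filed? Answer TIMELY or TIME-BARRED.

The claim accrued on 8 November 2016, when the wrongful act occurred.
8 months from 8 November 2016 is 8 July 2017.
The period was tolled for 108 days by the written tolling agreement (10 February 2017 to 29 May 2017), pushing the deadline to 24 October 2017.
The period was tolled for 182 days by the plaintiff's legal incapacity (5 September 2017 to 6 March 2018), pushing the deadline to 24 April 2018.
None of the other events listed affects the running of the period under the stated rules.
Filing on 8 July 2018 missed the 24 April 2018 deadline — the action is time-barred.

TIME-BARRED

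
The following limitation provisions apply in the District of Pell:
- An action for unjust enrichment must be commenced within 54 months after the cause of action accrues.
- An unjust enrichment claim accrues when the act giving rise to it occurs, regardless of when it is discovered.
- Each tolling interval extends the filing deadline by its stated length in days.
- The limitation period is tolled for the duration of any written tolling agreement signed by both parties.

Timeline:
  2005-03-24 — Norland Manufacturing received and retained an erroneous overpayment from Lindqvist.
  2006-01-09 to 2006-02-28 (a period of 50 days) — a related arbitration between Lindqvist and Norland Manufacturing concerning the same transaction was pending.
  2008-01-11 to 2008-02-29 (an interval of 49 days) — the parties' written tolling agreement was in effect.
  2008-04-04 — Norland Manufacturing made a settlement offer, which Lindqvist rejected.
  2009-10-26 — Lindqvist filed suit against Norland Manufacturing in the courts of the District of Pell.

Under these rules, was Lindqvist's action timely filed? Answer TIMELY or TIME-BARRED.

The limitation period began to run on 2005-03-24.
Adding the 54 months base period to 2005-03-24 gives a deadline of 2009-09-24, before any tolling.
Because the written tolling agreement ran from 2008-01-11 to 2008-02-29, the deadline is extended by 49 days to 2009-11-12.
Although a pending arbitration ran from 2006-01-09 to 2006-02-28, the stated rules do not make that a tolling event, so it is disregarded.
None of the other events listed affects the running of the period under the stated rules.
Filing on 2009-10-26 beat the 2009-11-12 deadline — the action is timely.

TIMELY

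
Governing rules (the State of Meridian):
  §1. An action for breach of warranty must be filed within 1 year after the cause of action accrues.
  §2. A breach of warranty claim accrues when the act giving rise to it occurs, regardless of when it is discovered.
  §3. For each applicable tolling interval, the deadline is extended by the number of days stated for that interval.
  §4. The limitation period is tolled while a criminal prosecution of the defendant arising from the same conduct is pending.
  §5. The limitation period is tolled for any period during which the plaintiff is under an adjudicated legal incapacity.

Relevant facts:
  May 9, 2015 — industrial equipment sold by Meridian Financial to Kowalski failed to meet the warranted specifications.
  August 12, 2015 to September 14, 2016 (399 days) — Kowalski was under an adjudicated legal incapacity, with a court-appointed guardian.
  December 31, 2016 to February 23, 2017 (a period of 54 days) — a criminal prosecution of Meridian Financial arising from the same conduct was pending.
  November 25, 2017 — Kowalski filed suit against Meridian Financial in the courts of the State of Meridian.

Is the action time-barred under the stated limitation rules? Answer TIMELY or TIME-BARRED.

TIME-BARRED

The claim accrued on May 9, 2015, when the wrongful act occurred.
The untolled deadline — 1 year after May 9, 2015 — is May 9, 2016.
The plaintiff's legal incapacity from August 12, 2015 to September 14, 2016 tolled the period for 399 days, extending the deadline to June 12, 2017.
The period was tolled for 54 days by the pending criminal prosecution (December 31, 2016 to February 23, 2017), pushing the deadline to August 5, 2017.
Filing on November 25, 2017 missed the August 5, 2017 deadline — the action is time-barred.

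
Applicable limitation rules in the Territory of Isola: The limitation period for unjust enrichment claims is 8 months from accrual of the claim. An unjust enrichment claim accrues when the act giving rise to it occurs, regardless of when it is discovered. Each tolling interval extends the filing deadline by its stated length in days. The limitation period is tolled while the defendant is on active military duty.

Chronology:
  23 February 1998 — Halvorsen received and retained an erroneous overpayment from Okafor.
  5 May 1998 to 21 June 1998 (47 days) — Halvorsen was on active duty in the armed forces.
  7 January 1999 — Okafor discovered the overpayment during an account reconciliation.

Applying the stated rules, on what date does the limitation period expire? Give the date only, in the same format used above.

9 December 1998

The claim accrued on 23 February 1998, when the wrongful act occurred; under the stated occurrence rule the 7 January 1999 discovery does not delay accrual.
Adding the 8 months base period to 23 February 1998 gives a deadline of 23 October 1998, before any tolling.
Because the defendant's active military service ran from 5 May 1998 to 21 June 1998, the deadline is extended by 47 days to 9 December 1998.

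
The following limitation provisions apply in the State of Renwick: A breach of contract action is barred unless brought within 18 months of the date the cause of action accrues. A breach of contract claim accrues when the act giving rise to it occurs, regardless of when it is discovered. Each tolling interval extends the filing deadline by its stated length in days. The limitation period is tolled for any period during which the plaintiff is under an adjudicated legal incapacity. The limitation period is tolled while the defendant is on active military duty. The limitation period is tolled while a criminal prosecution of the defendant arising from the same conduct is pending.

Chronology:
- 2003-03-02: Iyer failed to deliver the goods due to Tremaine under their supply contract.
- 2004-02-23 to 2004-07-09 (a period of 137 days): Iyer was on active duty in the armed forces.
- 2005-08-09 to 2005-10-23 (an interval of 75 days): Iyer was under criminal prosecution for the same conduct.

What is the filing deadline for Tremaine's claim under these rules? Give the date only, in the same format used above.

The claim accrued on 2003-03-02, when the wrongful act occurred.
18 months from 2003-03-02 is 2004-09-02.
The defendant's active military service from 2004-02-23 to 2004-07-09 tolled the period for 137 days, extending the deadline to 2005-01-17.
By the time the pending criminal prosecution began on 2005-08-09, the limitation period had already expired on 2005-01-17; that interval cannot revive it.

2005-01-17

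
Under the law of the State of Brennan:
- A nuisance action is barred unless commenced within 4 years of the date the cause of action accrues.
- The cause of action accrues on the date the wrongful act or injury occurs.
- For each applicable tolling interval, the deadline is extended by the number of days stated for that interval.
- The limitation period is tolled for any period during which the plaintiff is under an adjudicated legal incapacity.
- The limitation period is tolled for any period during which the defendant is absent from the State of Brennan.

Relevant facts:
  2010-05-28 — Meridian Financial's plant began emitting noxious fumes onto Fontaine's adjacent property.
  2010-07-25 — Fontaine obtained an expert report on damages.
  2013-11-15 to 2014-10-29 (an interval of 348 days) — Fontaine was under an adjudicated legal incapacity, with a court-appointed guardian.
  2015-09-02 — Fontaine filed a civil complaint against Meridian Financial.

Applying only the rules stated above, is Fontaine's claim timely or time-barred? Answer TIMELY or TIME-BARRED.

TIME-BARRED

The claim accrued on 2010-05-28, when the wrongful act occurred.
The untolled deadline — 4 years after 2010-05-28 — is 2014-05-28.
The plaintiff's legal incapacity from 2013-11-15 to 2014-10-29 tolled the period for 348 days, extending the deadline to 2015-05-11.
Nothing else in the chronology tolls or restarts the period.
Filing on 2015-09-02 missed the 2015-05-11 deadline — the action is time-barred.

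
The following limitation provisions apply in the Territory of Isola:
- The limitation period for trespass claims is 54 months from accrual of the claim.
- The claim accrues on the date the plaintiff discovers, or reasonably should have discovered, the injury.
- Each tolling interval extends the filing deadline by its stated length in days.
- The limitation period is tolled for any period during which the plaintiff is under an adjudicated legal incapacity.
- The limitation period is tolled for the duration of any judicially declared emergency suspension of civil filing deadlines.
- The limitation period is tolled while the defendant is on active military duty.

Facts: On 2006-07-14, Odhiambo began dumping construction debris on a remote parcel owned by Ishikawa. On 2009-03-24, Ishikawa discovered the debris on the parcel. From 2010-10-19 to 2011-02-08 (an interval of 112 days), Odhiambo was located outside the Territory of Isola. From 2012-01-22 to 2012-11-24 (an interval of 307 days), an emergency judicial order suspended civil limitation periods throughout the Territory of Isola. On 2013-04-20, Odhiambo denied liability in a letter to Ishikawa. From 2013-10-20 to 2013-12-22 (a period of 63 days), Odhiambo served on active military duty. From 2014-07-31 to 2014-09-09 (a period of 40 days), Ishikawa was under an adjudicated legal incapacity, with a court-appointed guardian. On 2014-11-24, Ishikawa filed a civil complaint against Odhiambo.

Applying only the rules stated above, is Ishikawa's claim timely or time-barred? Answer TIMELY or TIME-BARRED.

TIME-BARRED

Under the discovery rule, the claim accrued on 2009-03-24, when Ishikawa discovered the injury — not on the 2006-07-14 date of the underlying act.
Adding the 54 months base period to 2009-03-24 gives a deadline of 2013-09-24, before any tolling.
The period was tolled for 307 days by the emergency suspension of filing deadlines (2012-01-22 to 2012-11-24), pushing the deadline to 2014-07-28.
The defendant's active military service from 2013-10-20 to 2013-12-22 tolled the period for 63 days, extending the deadline to 2014-09-29.
Because the plaintiff's legal incapacity ran from 2014-07-31 to 2014-09-09, the deadline is extended by 40 days to 2014-11-08.
Although the defendant's absence ran from 2010-10-19 to 2011-02-08, the stated rules do not make that a tolling event, so it is disregarded.
None of the other events listed affects the running of the period under the stated rules.
Ishikawa filed on 2014-11-24, after the 2014-11-08 deadline, so the action is time-barred.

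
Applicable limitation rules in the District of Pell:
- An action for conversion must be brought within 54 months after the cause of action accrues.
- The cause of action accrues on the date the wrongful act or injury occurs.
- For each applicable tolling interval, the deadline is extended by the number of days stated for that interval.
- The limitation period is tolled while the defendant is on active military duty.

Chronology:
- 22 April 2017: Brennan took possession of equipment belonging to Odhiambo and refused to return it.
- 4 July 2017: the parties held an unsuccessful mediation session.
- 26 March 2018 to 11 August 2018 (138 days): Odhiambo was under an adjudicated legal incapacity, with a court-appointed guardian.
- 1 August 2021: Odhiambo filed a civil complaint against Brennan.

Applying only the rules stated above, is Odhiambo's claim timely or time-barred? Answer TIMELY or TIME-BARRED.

The cause of action accrued on 22 April 2017, the date of the act.
Adding the 54 months base period to 22 April 2017 gives a deadline of 22 October 2021, before any tolling.
The plaintiff's legal incapacity from 26 March 2018 to 11 August 2018 does not toll the period, because no stated rule makes the plaintiff's incapacity a tolling event.
The other events in the timeline have no effect on the limitation period under the stated rules.
Odhiambo filed on 1 August 2021, before the 22 October 2021 deadline, so the action is timely.

TIMELY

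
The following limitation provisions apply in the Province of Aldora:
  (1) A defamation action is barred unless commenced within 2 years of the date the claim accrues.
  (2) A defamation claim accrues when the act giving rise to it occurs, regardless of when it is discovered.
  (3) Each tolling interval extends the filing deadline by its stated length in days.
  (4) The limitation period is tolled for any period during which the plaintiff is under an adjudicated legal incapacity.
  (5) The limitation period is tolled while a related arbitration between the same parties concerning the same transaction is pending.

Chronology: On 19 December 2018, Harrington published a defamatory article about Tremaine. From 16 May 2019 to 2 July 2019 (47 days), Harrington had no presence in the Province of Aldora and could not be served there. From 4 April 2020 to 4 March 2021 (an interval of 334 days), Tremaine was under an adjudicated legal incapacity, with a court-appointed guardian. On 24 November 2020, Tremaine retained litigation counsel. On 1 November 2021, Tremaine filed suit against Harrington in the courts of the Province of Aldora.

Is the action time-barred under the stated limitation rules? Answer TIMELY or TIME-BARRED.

The claim accrued on 19 December 2018, when the wrongful act occurred.
Adding the 2 years base period to 19 December 2018 gives a deadline of 19 December 2020, before any tolling.
Because the plaintiff's legal incapacity ran from 4 April 2020 to 4 March 2021, the deadline is extended by 334 days to 18 November 2021.
Although the defendant's absence ran from 16 May 2019 to 2 July 2019, the stated rules do not make that a tolling event, so it is disregarded.
None of the other events listed affects the running of the period under the stated rules.
Tremaine filed on 1 November 2021, before the 18 November 2021 deadline, so the action is timely.

TIMELY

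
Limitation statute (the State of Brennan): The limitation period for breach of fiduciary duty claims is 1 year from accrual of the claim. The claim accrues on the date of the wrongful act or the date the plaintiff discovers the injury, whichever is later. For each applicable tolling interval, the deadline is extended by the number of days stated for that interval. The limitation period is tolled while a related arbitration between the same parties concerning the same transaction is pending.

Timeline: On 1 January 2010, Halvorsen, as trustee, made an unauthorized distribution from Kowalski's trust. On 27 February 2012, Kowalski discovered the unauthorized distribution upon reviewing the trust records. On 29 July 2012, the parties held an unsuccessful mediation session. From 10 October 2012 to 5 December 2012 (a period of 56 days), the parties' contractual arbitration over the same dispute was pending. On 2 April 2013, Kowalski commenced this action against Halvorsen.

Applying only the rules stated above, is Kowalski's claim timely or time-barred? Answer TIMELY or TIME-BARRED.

Taking the later of the act (1 January 2010) and discovery (27 February 2012), the claim accrued on 27 February 2012.
1 year from 27 February 2012 is 27 February 2013.
The period was tolled for 56 days by the pending related arbitration (10 October 2012 to 5 December 2012), pushing the deadline to 24 April 2013.
None of the other events listed affects the running of the period under the stated rules.
The 2 April 2013 filing precedes the 24 April 2013 deadline; the claim is timely.

TIMELY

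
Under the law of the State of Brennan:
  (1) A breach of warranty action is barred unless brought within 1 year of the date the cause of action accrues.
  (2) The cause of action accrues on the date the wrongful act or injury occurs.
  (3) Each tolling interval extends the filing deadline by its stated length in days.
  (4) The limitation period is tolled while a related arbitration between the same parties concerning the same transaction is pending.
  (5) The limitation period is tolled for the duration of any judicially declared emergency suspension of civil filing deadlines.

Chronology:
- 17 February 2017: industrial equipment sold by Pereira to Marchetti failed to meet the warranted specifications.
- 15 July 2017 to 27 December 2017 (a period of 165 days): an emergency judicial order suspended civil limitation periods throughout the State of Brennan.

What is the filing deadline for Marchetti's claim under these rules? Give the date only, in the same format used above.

The limitation period began to run on 17 February 2017.
1 year from 17 February 2017 is 17 February 2018.
Because the emergency suspension of filing deadlines ran from 15 July 2017 to 27 December 2017, the deadline is extended by 165 days to 1 August 2018.

1 August 2018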